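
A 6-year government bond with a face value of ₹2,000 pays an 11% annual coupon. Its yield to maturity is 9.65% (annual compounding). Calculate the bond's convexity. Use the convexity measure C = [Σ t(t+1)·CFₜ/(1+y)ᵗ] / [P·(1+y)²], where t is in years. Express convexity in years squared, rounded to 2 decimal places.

With y = 0.0965:
  t   CF        PV=CF/(1+0.0965)^t    t·PV        t(t+1)·PV
  1       220.00       200.6384       200.6384         401.2768
  2       220.00       182.9808       365.9615       1,097.8845
  3       220.00       166.8771       500.6313       2,002.5253
  4       220.00       152.1907       608.7628       3,043.8142
  5       220.00       138.7968       693.9841       4,163.9045
  6     2,220.00     1,277.3243     7,663.9455      53,647.6186
  Σ                  2,118.8080    10,033.9237      64,357.0239
P = 2,118.8080.
Convexity = Σ t(t+1)·PV / [P·(1+y)²] = 64,357.0239 / (2,118.8080 × 1.202312) = 25.26312.

25.26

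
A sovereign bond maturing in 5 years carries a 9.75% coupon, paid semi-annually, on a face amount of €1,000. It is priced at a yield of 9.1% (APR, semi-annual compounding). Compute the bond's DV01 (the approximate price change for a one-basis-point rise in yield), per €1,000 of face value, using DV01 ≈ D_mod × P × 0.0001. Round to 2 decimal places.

€0.40

Periodic yield y = 0.0455.
  t   CF        PV=CF/(1+0.0455)^t    t·PV
  1        48.75        46.6284        46.6284
  2        48.75        44.5991        89.1983
  3        48.75        42.6582       127.9746
  4        48.75        40.8017       163.2069
  5        48.75        39.0260       195.1302
  6        48.75        37.3276       223.9658
  7        48.75        35.7031       249.9219
  8        48.75        34.1493       273.1947
  9        48.75        32.6632       293.9685
  10    1,048.75       672.0965     6,720.9645
  Σ                  1,025.6532     8,384.1538
P = 1,025.6532; D_Mac = 8.17445 half-year periods = 4.08723 yrs; D_mod = 3.90935 yrs.
DV01 ≈ 3.90935 × 1,025.6532 × 0.0001 = 0.400964.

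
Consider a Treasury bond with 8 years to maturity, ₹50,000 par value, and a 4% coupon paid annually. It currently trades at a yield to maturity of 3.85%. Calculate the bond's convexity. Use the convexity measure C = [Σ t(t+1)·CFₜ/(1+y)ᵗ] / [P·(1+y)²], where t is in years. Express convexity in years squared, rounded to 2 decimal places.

55.82

With y = 0.0385:
  t   CF        PV=CF/(1+0.0385)^t    t·PV        t(t+1)·PV
  1     2,000.00     1,925.8546     1,925.8546       3,851.7092
  2     2,000.00     1,854.4580     3,708.9159      11,126.7478
  3     2,000.00     1,785.7082     5,357.1246      21,428.4984
  4     2,000.00     1,719.5072     6,878.0287      34,390.1435
  5     2,000.00     1,655.7604     8,278.8020      49,672.8120
  6     2,000.00     1,594.3769     9,566.2613      66,963.8293
  7     2,000.00     1,535.2690    10,746.8832      85,975.0657
  8    52,000.00    38,437.1640   307,497.3120   2,767,475.8076
  Σ                 50,508.0983   353,959.1823   3,040,884.6135
P = 50,508.0983.
Convexity = Σ t(t+1)·PV / [P·(1+y)²] = 3,040,884.6135 / (50,508.0983 × 1.078482) = 55.82464.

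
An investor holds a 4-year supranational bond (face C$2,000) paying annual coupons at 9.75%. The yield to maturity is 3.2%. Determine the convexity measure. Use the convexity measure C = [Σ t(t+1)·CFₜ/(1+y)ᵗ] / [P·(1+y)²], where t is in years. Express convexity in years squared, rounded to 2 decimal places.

15.99

With y = 0.032:
  t   CF        PV=CF/(1+0.032)^t    t·PV        t(t+1)·PV
  1       195.00       188.9535       188.9535         377.9070
  2       195.00       183.0945       366.1889       1,098.5668
  3       195.00       177.4171       532.2514       2,129.0054
  4     2,195.00     1,935.1549     7,740.6196      38,703.0981
  Σ                  2,484.6200     8,828.0134      42,308.5773
P = 2,484.6200.
Convexity = Σ t(t+1)·PV / [P·(1+y)²] = 42,308.5773 / (2,484.6200 × 1.065024) = 15.98855.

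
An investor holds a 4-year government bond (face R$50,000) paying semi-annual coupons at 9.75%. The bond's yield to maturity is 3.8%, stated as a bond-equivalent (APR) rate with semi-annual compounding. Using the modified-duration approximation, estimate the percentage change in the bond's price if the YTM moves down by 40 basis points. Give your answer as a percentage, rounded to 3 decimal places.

+1.362%

Periodic yield y = 0.019. Modified duration first:
  t   CF        PV=CF/(1+0.019)^t    t·PV
  1     2,437.50     2,392.0510     2,392.0510
  2     2,437.50     2,347.4495     4,694.8990
  3     2,437.50     2,303.6796     6,911.0387
  4     2,437.50     2,260.7258     9,042.9032
  5     2,437.50     2,218.5729    11,092.8645
  6     2,437.50     2,177.2060    13,063.2359
  7     2,437.50     2,136.6104    14,956.2727
  8    52,437.50    45,107.4739   360,859.7909
  Σ                 60,943.7690   423,013.0560
P = 60,943.7690; D_Mac = 6.94104 half-year periods = 3.47052 yrs; D_mod = 3.47052/(1+0.019) = 3.40581 yrs.
ΔP/P ≈ -D_mod · Δy = -3.40581 × (-0.004) = +0.013623 = +1.3623%.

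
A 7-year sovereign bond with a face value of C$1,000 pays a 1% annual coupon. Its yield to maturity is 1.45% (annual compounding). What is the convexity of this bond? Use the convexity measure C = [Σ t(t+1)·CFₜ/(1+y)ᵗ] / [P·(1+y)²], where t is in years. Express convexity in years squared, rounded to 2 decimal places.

With y = 0.0145:
  t   CF        PV=CF/(1+0.0145)^t    t·PV        t(t+1)·PV
  1        10.00         9.8571         9.8571          19.7141
  2        10.00         9.7162        19.4324          58.2971
  3        10.00         9.5773        28.7319         114.9278
  4        10.00         9.4404        37.7617         188.8086
  5        10.00         9.3055        46.5275         279.1650
  6        10.00         9.1725        55.0350         385.2450
  7     1,010.00       913.1813     6,392.2692      51,138.1534
  Σ                    970.2503     6,589.6148      52,184.3110
P = 970.2503.
Convexity = Σ t(t+1)·PV / [P·(1+y)²] = 52,184.3110 / (970.2503 × 1.029210) = 52.25791.

52.26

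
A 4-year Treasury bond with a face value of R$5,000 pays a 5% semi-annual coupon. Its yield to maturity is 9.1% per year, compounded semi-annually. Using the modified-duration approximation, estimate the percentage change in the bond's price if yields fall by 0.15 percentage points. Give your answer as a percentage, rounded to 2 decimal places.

Periodic yield y = 0.0455. Modified duration first:
  t   CF        PV=CF/(1+0.0455)^t    t·PV
  1       125.00       119.5600       119.5600
  2       125.00       114.3568       228.7136
  3       125.00       109.3800       328.1400
  4       125.00       104.6198       418.4792
  5       125.00       100.0668       500.3338
  6       125.00        95.7119       574.2712
  7       125.00        91.5465       640.8255
  8     5,125.00     3,590.0589    28,720.4711
  Σ                  4,325.3006    31,530.7944
P = 4,325.3006; D_Mac = 7.28985 half-year periods = 3.64493 yrs; D_mod = 3.64493/(1+0.0455) = 3.48630 yrs.
ΔP/P ≈ -D_mod · Δy = -3.48630 × (-0.0015) = +0.005229 = +0.5229%.

+0.52%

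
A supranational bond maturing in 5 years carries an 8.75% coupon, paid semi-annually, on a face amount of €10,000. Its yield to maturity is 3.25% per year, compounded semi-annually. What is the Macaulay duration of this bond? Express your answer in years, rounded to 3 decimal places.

Periodic yield y = 0.01625. Discount each cash flow and weight by its period:
  t   CF        PV=CF/(1+0.01625)^t    t·PV
  1       437.50       430.5043       430.5043
  2       437.50       423.6205       847.2409
  3       437.50       416.8467     1,250.5401
  4       437.50       410.1813     1,640.7251
  5       437.50       403.6224     2,018.1120
  6       437.50       397.1684     2,383.0105
  7       437.50       390.8176     2,735.7234
  8       437.50       384.5684     3,076.5472
  9       437.50       378.4191     3,405.7718
  10   10,437.50     8,883.6390    88,836.3901
  Σ                 12,519.3877   106,624.5654
Price P = Σ PV = 12,519.3877.
Macaulay duration = Σ(t·PV) / P = 106,624.5654 / 12,519.3877 = 8.51676 half-year periods.
In years: 8.51676 / 2 = 4.25838 years.

4.258 years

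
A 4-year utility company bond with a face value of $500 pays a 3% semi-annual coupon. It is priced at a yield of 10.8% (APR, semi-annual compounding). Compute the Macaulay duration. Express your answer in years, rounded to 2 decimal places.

3.76 years

Periodic yield y = 0.054. Discount each cash flow and weight by its period:
  t   CF        PV=CF/(1+0.054)^t    t·PV
  1         7.50         7.1157         7.1157
  2         7.50         6.7512        13.5024
  3         7.50         6.4053        19.2159
  4         7.50         6.0771        24.3085
  5         7.50         5.7658        28.8289
  6         7.50         5.4704        32.8223
  7         7.50         5.1901        36.3308
  8       507.50       333.2047     2,665.6379
  Σ                    375.9804     2,827.7624
Price P = Σ PV = 375.9804.
Macaulay duration = Σ(t·PV) / P = 2,827.7624 / 375.9804 = 7.52104 half-year periods.
In years: 7.52104 / 2 = 3.76052 years.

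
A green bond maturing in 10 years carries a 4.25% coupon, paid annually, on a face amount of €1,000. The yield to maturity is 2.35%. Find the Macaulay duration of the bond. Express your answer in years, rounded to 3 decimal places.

Periodic yield y = 0.0235. Discount each cash flow and weight by its year:
  t   CF        PV=CF/(1+0.0235)^t    t·PV
  1        42.50        41.5242        41.5242
  2        42.50        40.5708        81.1415
  3        42.50        39.6392       118.9177
  4        42.50        38.7291       154.9164
  5        42.50        37.8399       189.1994
  6        42.50        36.9711       221.8263
  7        42.50        36.1222       252.8553
  8        42.50        35.2928       282.3424
  9        42.50        34.4825       310.3422
  10    1,042.50       826.4139     8,264.1386
  Σ                  1,167.5856     9,917.2041
Price P = Σ PV = 1,167.5856.
Macaulay duration = Σ(t·PV) / P = 9,917.2041 / 1,167.5856 = 8.49377 years.

8.494 years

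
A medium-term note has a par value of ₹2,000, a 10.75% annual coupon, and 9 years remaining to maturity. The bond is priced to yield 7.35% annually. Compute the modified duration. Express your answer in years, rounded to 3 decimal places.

6.025 years

Periodic yield y = 0.0735. First find Macaulay duration:
  t   CF        PV=CF/(1+0.0735)^t    t·PV
  1       215.00       200.2795       200.2795
  2       215.00       186.5668       373.1336
  3       215.00       173.7930       521.3790
  4       215.00       161.8938       647.5753
  5       215.00       150.8093       754.0467
  6       215.00       140.4838       842.9026
  7       215.00       130.8652       916.0563
  8       215.00       121.9052       975.2412
  9     2,215.00     1,169.9176    10,529.2588
  Σ                  2,436.5142    15,759.8730
P = 2,436.5142; Macaulay duration = 15,759.8730 / 2,436.5142 = 6.46820 years.
Modified duration = D_Mac / (1 + y) = 6.46820 / 1.0735 = 6.02534 years.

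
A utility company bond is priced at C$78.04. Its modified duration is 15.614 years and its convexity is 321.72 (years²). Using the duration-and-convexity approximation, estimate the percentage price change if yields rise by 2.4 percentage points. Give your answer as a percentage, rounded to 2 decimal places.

-28.21%

Duration effect: -D_mod·Δy = -15.614 × (+0.024) = -0.374736
Convexity effect: ½·C·(Δy)² = 0.5 × 321.72 × (0.024)² = +0.09265536
ΔP/P ≈ -0.374736 + 0.09265536 = -0.28208064
= -28.208064%.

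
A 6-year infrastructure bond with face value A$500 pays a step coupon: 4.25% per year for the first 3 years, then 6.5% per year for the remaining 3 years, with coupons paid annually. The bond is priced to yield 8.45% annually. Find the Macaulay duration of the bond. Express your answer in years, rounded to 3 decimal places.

Periodic yield y = 0.0845. Discount each cash flow and weight by its year:
  t   CF        PV=CF/(1+0.0845)^t    t·PV
  1        21.25        19.5943        19.5943
  2        21.25        18.0676        36.1351
  3        21.25        16.6598        49.9795
  4        32.50        23.4944        93.9778
  5        32.50        21.6638       108.3192
  6       532.50       327.2972     1,963.7831
  Σ                    426.7772     2,271.7890
Price P = Σ PV = 426.7772.
Macaulay duration = Σ(t·PV) / P = 2,271.7890 / 426.7772 = 5.32313 years.

5.323 years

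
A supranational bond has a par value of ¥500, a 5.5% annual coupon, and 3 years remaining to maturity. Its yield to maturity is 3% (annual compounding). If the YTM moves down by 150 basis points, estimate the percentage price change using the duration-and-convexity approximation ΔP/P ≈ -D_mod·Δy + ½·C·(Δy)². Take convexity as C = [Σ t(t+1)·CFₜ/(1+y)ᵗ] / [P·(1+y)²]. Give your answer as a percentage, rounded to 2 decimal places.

With y = 0.03:
  t   CF        PV=CF/(1+0.03)^t    t·PV        t(t+1)·PV
  1        27.50        26.6990        26.6990          53.3981
  2        27.50        25.9214        51.8428         155.5283
  3       527.50       482.7372     1,448.2117       5,792.8467
  Σ                    535.3576     1,526.7535       6,001.7731
P = 535.3576; D_Mac = 2.85184 yrs; D_mod = 2.76878 yrs; C = 10.56723.
Duration effect: -2.76878 × (-0.015) = +0.041532
Convexity effect: 0.5 × 10.56723 × (-0.015)² = +0.0011888
ΔP/P ≈ +0.041532 + 0.0011888 = +0.042720 = +4.2720%.

+4.27%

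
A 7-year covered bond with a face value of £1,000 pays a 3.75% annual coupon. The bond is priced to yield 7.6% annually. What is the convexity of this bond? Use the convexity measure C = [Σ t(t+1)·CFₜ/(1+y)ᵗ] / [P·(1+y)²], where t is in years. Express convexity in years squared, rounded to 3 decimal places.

With y = 0.076:
  t   CF        PV=CF/(1+0.076)^t    t·PV        t(t+1)·PV
  1        37.50        34.8513        34.8513          69.7026
  2        37.50        32.3897        64.7794         194.3381
  3        37.50        30.1019        90.3058         361.2233
  4        37.50        27.9758       111.9031         559.5156
  5        37.50        25.9998       129.9990         779.9938
  6        37.50        24.1634       144.9803       1,014.8619
  7     1,037.50       621.3012     4,349.1085      34,792.8683
  Σ                    796.7831     4,925.9274      37,772.5035
P = 796.7831.
Convexity = Σ t(t+1)·PV / [P·(1+y)²] = 37,772.5035 / (796.7831 × 1.157776) = 40.94597.

40.946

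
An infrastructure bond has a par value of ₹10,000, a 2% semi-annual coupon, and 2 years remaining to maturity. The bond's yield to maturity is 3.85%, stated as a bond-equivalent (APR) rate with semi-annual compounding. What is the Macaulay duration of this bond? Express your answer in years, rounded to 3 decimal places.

1.970 years

Periodic yield y = 0.01925. Discount each cash flow and weight by its period:
  t   CF        PV=CF/(1+0.01925)^t    t·PV
  1       100.00        98.1114        98.1114
  2       100.00        96.2584       192.5168
  3       100.00        94.4404       283.3212
  4    10,100.00     9,358.3330    37,433.3319
  Σ                  9,647.1431    38,007.2812
Price P = Σ PV = 9,647.1431.
Macaulay duration = Σ(t·PV) / P = 38,007.2812 / 9,647.1431 = 3.93974 half-year periods.
In years: 3.93974 / 2 = 1.96987 years.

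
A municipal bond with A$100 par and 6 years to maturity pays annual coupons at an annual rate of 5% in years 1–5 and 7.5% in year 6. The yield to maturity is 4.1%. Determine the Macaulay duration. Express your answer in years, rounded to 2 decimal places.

5.36 years

Periodic yield y = 0.041. Discount each cash flow and weight by its year:
  t   CF        PV=CF/(1+0.041)^t    t·PV
  1         5.00         4.8031         4.8031
  2         5.00         4.6139         9.2278
  3         5.00         4.4322        13.2966
  4         5.00         4.2576        17.0305
  5         5.00         4.0899        20.4497
  6       107.50        84.4703       506.8219
  Σ                    106.6670       571.6295
Price P = Σ PV = 106.6670.
Macaulay duration = Σ(t·PV) / P = 571.6295 / 106.6670 = 5.35901 years.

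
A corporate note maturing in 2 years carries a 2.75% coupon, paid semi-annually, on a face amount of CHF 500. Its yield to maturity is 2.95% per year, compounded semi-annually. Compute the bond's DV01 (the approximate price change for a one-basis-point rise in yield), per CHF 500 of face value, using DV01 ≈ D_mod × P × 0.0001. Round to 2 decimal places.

CHF 0.10

Periodic yield y = 0.01475.
  t   CF        PV=CF/(1+0.01475)^t    t·PV
  1        6.875         6.7751         6.7751
  2        6.875         6.6766        13.3532
  3        6.875         6.5795        19.7386
  4      506.875       478.0404     1,912.1617
  Σ                    498.0716     1,952.0286
P = 498.0716; D_Mac = 3.91917 half-year periods = 1.95959 yrs; D_mod = 1.93110 yrs.
DV01 ≈ 1.93110 × 498.0716 × 0.0001 = 0.096183.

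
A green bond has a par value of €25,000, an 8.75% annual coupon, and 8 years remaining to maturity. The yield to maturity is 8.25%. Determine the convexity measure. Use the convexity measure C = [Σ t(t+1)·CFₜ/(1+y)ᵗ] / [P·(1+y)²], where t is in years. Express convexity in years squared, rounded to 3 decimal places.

42.403

With y = 0.0825:
  t   CF        PV=CF/(1+0.0825)^t    t·PV        t(t+1)·PV
  1     2,187.50     2,020.7852     2,020.7852       4,041.5704
  2     2,187.50     1,866.7762     3,733.5524      11,200.6571
  3     2,187.50     1,724.5046     5,173.5137      20,694.0547
  4     2,187.50     1,593.0758     6,372.3032      31,861.5161
  5     2,187.50     1,471.6636     7,358.3178      44,149.9068
  6     2,187.50     1,359.5044     8,157.0267      57,099.1866
  7     2,187.50     1,255.8933     8,791.2528      70,330.0220
  8    27,187.50    14,419.3616   115,354.8931   1,038,194.0380
  Σ                 25,711.5647   156,961.6448   1,277,570.9518
P = 25,711.5647.
Convexity = Σ t(t+1)·PV / [P·(1+y)²] = 1,277,570.9518 / (25,711.5647 × 1.171806) = 42.40340.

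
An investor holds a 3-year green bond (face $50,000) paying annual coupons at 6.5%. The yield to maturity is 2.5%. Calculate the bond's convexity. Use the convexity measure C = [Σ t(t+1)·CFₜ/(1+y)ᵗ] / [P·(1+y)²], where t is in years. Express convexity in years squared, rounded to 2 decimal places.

10.56

With y = 0.025:
  t   CF        PV=CF/(1+0.025)^t    t·PV        t(t+1)·PV
  1     3,250.00     3,170.7317     3,170.7317       6,341.4634
  2     3,250.00     3,093.3968     6,186.7936      18,560.3807
  3    53,250.00    49,447.9186   148,343.7559     593,375.0236
  Σ                 55,712.0471   157,701.2812     618,276.8677
P = 55,712.0471.
Convexity = Σ t(t+1)·PV / [P·(1+y)²] = 618,276.8677 / (55,712.0471 × 1.050625) = 10.56297.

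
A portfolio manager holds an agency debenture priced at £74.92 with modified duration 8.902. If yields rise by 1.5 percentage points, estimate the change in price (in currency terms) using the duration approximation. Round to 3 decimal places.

-£10.004

Duration approximation: ΔP/P ≈ -D_mod · Δy = -8.902 × (+0.015) = -0.133530.
ΔP ≈ 74.92 × (-0.133530) = -10.0040676.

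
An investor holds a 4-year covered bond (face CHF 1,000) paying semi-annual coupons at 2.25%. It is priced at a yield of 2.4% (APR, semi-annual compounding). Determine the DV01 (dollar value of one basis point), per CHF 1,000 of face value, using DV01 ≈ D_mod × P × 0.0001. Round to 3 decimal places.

Periodic yield y = 0.012.
  t   CF        PV=CF/(1+0.012)^t    t·PV
  1        11.25        11.1166        11.1166
  2        11.25        10.9848        21.9696
  3        11.25        10.8545        32.5636
  4        11.25        10.7258        42.9033
  5        11.25        10.5986        52.9932
  6        11.25        10.4730        62.8378
  7        11.25        10.3488        72.4414
  8     1,011.25       919.2094     7,353.6748
  Σ                    994.3115     7,650.5002
P = 994.3115; D_Mac = 7.69427 half-year periods = 3.84713 yrs; D_mod = 3.80152 yrs.
DV01 ≈ 3.80152 × 994.3115 × 0.0001 = 0.377989.

CHF 0.378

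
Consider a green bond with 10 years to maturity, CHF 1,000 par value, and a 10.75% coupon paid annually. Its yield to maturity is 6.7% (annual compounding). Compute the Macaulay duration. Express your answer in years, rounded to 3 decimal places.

Periodic yield y = 0.067. Discount each cash flow and weight by its year:
  t   CF        PV=CF/(1+0.067)^t    t·PV
  1       107.50       100.7498       100.7498
  2       107.50        94.4234       188.8468
  3       107.50        88.4943       265.4828
  4       107.50        82.9375       331.7499
  5       107.50        77.7296       388.6479
  6       107.50        72.8487       437.0923
  7       107.50        68.2743       477.9204
  8       107.50        63.9872       511.8976
  9       107.50        59.9693       539.7233
  10    1,107.50       579.0280     5,790.2797
  Σ                  1,288.4420     9,032.3906
Price P = Σ PV = 1,288.4420.
Macaulay duration = Σ(t·PV) / P = 9,032.3906 / 1,288.4420 = 7.01032 years.

7.010 years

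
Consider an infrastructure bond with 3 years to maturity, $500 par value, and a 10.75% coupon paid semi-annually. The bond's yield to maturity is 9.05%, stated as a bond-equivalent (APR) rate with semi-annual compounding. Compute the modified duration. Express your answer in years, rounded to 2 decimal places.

Periodic yield y = 0.04525. First find Macaulay duration:
  t   CF        PV=CF/(1+0.04525)^t    t·PV
  1       26.875        25.7116        25.7116
  2       26.875        24.5985        49.1969
  3       26.875        23.5336        70.6007
  4       26.875        22.5148        90.0591
  5       26.875        21.5401       107.7005
  6      526.875       404.0048     2,424.0289
  Σ                    521.9033     2,767.2977
P = 521.9033; Macaulay duration = 2,767.2977 / 521.9033 = 5.30232 half-year periods = 2.65116 years.
Modified duration = D_Mac / (1 + y) = 2.65116 / 1.04525 = 2.53639 years.

2.54 years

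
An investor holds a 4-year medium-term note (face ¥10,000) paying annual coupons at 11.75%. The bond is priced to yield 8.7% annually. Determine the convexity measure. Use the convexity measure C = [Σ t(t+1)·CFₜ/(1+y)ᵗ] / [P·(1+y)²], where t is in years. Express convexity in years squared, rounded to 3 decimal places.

13.794

With y = 0.087:
  t   CF        PV=CF/(1+0.087)^t    t·PV        t(t+1)·PV
  1     1,175.00     1,080.9568     1,080.9568       2,161.9135
  2     1,175.00       994.4404     1,988.8809       5,966.6427
  3     1,175.00       914.8486     2,744.5458      10,978.1834
  4    11,175.00     8,004.4105    32,017.6422     160,088.2109
  Σ                 10,994.6564    37,832.0257     179,194.9505
P = 10,994.6564.
Convexity = Σ t(t+1)·PV / [P·(1+y)²] = 179,194.9505 / (10,994.6564 × 1.181569) = 13.79383.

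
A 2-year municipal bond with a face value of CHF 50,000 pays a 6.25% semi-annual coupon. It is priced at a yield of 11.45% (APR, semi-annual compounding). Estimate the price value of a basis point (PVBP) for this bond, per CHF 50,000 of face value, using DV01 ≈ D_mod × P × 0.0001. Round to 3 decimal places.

CHF 8.197

Periodic yield y = 0.05725.
  t   CF        PV=CF/(1+0.05725)^t    t·PV
  1     1,562.50     1,477.8908     1,477.8908
  2     1,562.50     1,397.8631     2,795.7262
  3     1,562.50     1,322.1689     3,966.5068
  4    51,562.50    41,268.9283   165,075.7131
  Σ                 45,466.8510   173,315.8368
P = 45,466.8510; D_Mac = 3.81192 half-year periods = 1.90596 yrs; D_mod = 1.80275 yrs.
DV01 ≈ 1.80275 × 45,466.8510 × 0.0001 = 8.196540.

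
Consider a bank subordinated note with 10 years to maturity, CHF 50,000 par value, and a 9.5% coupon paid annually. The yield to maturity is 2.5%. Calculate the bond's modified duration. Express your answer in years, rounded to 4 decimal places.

Periodic yield y = 0.025. First find Macaulay duration:
  t   CF        PV=CF/(1+0.025)^t    t·PV
  1     4,750.00     4,634.1463     4,634.1463
  2     4,750.00     4,521.1184     9,042.2368
  3     4,750.00     4,410.8472    13,232.5416
  4     4,750.00     4,303.2656    17,213.0623
  5     4,750.00     4,198.3079    20,991.5393
  6     4,750.00     4,095.9101    24,575.4607
  7     4,750.00     3,996.0099    27,972.0691
  8     4,750.00     3,898.5462    31,188.3697
  9     4,750.00     3,803.4597    34,231.1375
  10   54,750.00    42,770.6125   427,706.1249
  Σ                 80,632.2238   610,786.6881
P = 80,632.2238; Macaulay duration = 610,786.6881 / 80,632.2238 = 7.57497 years.
Modified duration = D_Mac / (1 + y) = 7.57497 / 1.025 = 7.39021 years.

7.3902 years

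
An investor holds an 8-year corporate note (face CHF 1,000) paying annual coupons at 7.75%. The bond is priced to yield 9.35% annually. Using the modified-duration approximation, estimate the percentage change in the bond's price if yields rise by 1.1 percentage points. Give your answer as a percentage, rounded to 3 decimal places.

-6.197%

Periodic yield y = 0.0935. Modified duration first:
  t   CF        PV=CF/(1+0.0935)^t    t·PV
  1        77.50        70.8733        70.8733
  2        77.50        64.8133       129.6266
  3        77.50        59.2714       177.8143
  4        77.50        54.2034       216.8136
  5        77.50        49.5687       247.8436
  6        77.50        45.3303       271.9820
  7        77.50        41.4544       290.1805
  8     1,077.50       527.0684     4,216.5472
  Σ                    912.5833     5,621.6812
P = 912.5833; D_Mac = 6.16018 yrs; D_mod = 6.16018/(1+0.0935) = 5.63346 yrs.
ΔP/P ≈ -D_mod · Δy = -5.63346 × (+0.011) = -0.061968 = -6.1968%.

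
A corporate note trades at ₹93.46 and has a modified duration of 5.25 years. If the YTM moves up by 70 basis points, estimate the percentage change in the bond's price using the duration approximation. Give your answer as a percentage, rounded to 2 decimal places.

-3.68%

Duration approximation: ΔP/P ≈ -D_mod · Δy = -5.25 × (+0.007) = -0.036750.
As a percentage: -3.6750%.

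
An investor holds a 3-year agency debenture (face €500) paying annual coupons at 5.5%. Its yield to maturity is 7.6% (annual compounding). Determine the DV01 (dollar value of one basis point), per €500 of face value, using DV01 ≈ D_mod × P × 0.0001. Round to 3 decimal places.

Periodic yield y = 0.076.
  t   CF        PV=CF/(1+0.076)^t    t·PV
  1        27.50        25.5576        25.5576
  2        27.50        23.7524        47.5049
  3       527.50       423.4339     1,270.3018
  Σ                    472.7440     1,343.3643
P = 472.7440; D_Mac = 2.84163 yrs; D_mod = 2.64092 yrs.
DV01 ≈ 2.64092 × 472.7440 × 0.0001 = 0.124848.

€0.125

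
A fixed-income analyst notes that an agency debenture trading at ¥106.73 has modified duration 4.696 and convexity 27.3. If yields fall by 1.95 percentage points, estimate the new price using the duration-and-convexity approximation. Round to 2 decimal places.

Duration effect: -D_mod·Δy = -4.696 × (-0.0195) = +0.091572
Convexity effect: ½·C·(Δy)² = 0.5 × 27.3 × (-0.0195)² = +0.0051904125
ΔP/P ≈ +0.091572 + 0.0051904125 = +0.0967624125
New price ≈ 106.73 × (1 + 0.0967624125) = 117.057452286125.

¥117.06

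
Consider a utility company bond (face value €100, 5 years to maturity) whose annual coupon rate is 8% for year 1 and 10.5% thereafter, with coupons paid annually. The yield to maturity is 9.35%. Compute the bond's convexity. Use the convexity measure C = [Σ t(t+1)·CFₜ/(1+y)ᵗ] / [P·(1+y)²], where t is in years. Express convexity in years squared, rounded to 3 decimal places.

With y = 0.0935:
  t   CF        PV=CF/(1+0.0935)^t    t·PV        t(t+1)·PV
  1         8.00         7.3160         7.3160          14.6319
  2        10.50         8.7812        17.5623          52.6869
  3        10.50         8.0303        24.0910          96.3639
  4        10.50         7.3437        29.3747         146.8737
  5       110.50        70.6754       353.3771       2,120.2623
  Σ                    102.1465       431.7210       2,430.8188
P = 102.1465.
Convexity = Σ t(t+1)·PV / [P·(1+y)²] = 2,430.8188 / (102.1465 × 1.195742) = 19.90175.

19.902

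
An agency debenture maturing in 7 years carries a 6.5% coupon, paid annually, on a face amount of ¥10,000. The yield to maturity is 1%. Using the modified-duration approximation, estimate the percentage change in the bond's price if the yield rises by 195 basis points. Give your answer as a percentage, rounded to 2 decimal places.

-11.64%

Periodic yield y = 0.01. Modified duration first:
  t   CF        PV=CF/(1+0.01)^t    t·PV
  1       650.00       643.5644       643.5644
  2       650.00       637.1924     1,274.3849
  3       650.00       630.8836     1,892.6508
  4       650.00       624.6372     2,498.5489
  5       650.00       618.4527     3,092.2635
  6       650.00       612.3294     3,673.9764
  7    10,650.00     9,933.4473    69,534.1310
  Σ                 13,700.5070    82,609.5198
P = 13,700.5070; D_Mac = 6.02967 yrs; D_mod = 6.02967/(1+0.01) = 5.96997 yrs.
ΔP/P ≈ -D_mod · Δy = -5.96997 × (+0.0195) = -0.116414 = -11.6414%.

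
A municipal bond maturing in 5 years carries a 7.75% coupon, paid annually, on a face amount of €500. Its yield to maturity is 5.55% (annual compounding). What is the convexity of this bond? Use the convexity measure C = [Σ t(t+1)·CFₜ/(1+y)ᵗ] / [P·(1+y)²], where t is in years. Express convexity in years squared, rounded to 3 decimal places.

With y = 0.0555:
  t   CF        PV=CF/(1+0.0555)^t    t·PV        t(t+1)·PV
  1        38.75        36.7125        36.7125          73.4249
  2        38.75        34.7821        69.5641         208.6923
  3        38.75        32.9532        98.8595         395.4379
  4        38.75        31.2204       124.8817         624.4084
  5       538.75       411.2407     2,056.2035      12,337.2211
  Σ                    546.9088     2,386.2212      13,639.1847
P = 546.9088.
Convexity = Σ t(t+1)·PV / [P·(1+y)²] = 13,639.1847 / (546.9088 × 1.114080) = 22.38500.

22.385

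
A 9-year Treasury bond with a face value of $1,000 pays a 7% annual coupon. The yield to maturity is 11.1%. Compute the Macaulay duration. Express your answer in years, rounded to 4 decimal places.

Periodic yield y = 0.111. Discount each cash flow and weight by its year:
  t   CF        PV=CF/(1+0.111)^t    t·PV
  1        70.00        63.0063        63.0063
  2        70.00        56.7113       113.4227
  3        70.00        51.0453       153.1359
  4        70.00        45.9454       183.7815
  5        70.00        41.3550       206.7749
  6        70.00        37.2232       223.3392
  7        70.00        33.5042       234.5296
  8        70.00        30.1568       241.2546
  9     1,070.00       414.9132     3,734.2188
  Σ                    773.8607     5,153.4634
Price P = Σ PV = 773.8607.
Macaulay duration = Σ(t·PV) / P = 5,153.4634 / 773.8607 = 6.65942 years.

6.6594 years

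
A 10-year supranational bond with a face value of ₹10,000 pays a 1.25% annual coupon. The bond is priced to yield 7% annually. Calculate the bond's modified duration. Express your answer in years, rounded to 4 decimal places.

8.6502 years

Periodic yield y = 0.07. First find Macaulay duration:
  t   CF        PV=CF/(1+0.07)^t    t·PV
  1       125.00       116.8224       116.8224
  2       125.00       109.1798       218.3597
  3       125.00       102.0372       306.1117
  4       125.00        95.3619       381.4476
  5       125.00        89.1233       445.6164
  6       125.00        83.2928       499.7567
  7       125.00        77.8437       544.9060
  8       125.00        72.7511       582.0091
  9       125.00        67.9917       611.9255
  10   10,125.00     5,147.0366    51,470.3658
  Σ                  5,961.4406    55,177.3209
P = 5,961.4406; Macaulay duration = 55,177.3209 / 5,961.4406 = 9.25570 years.
Modified duration = D_Mac / (1 + y) = 9.25570 / 1.07 = 8.65019 years.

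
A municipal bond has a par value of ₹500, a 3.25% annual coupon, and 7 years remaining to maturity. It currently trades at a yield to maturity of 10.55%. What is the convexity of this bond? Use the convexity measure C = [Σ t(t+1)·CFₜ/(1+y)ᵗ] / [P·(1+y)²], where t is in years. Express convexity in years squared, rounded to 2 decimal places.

38.88

With y = 0.1055:
  t   CF        PV=CF/(1+0.1055)^t    t·PV        t(t+1)·PV
  1        16.25        14.6992        14.6992          29.3985
  2        16.25        13.2965        26.5929          79.7787
  3        16.25        12.0275        36.0826         144.3306
  4        16.25        10.8797        43.5189         217.5947
  5        16.25         9.8415        49.2073         295.2439
  6        16.25         8.9023        53.4136         373.8954
  7       516.25       255.8284     1,790.7991      14,326.3931
  Σ                    325.4752     2,014.3138      15,466.6349
P = 325.4752.
Convexity = Σ t(t+1)·PV / [P·(1+y)²] = 15,466.6349 / (325.4752 × 1.222130) = 38.88307.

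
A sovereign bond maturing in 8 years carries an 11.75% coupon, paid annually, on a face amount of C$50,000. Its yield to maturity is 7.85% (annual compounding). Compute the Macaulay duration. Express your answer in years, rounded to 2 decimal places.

Periodic yield y = 0.0785. Discount each cash flow and weight by its year:
  t   CF        PV=CF/(1+0.0785)^t    t·PV
  1     5,875.00     5,447.3806     5,447.3806
  2     5,875.00     5,050.8861    10,101.7721
  3     5,875.00     4,683.2509    14,049.7526
  4     5,875.00     4,342.3745    17,369.4979
  5     5,875.00     4,026.3092    20,131.5460
  6     5,875.00     3,733.2491    22,399.4949
  7     5,875.00     3,461.5198    24,230.6389
  8    55,875.00    30,525.0470   244,200.3756
  Σ                 61,270.0172   357,930.4586
Price P = Σ PV = 61,270.0172.
Macaulay duration = Σ(t·PV) / P = 357,930.4586 / 61,270.0172 = 5.84185 years.

5.84 years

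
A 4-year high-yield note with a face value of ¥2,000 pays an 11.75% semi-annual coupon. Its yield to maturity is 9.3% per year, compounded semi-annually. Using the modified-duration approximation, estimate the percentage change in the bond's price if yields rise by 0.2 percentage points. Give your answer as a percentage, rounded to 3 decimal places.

Periodic yield y = 0.0465. Modified duration first:
  t   CF        PV=CF/(1+0.0465)^t    t·PV
  1       117.50       112.2790       112.2790
  2       117.50       107.2900       214.5801
  3       117.50       102.5227       307.5682
  4       117.50        97.9673       391.8690
  5       117.50        93.6142       468.0710
  6       117.50        89.4546       536.7273
  7       117.50        85.4797       598.3582
  8     2,117.50     1,472.0059    11,776.0474
  Σ                  2,160.6135    14,405.5003
P = 2,160.6135; D_Mac = 6.66732 half-year periods = 3.33366 yrs; D_mod = 3.33366/(1+0.0465) = 3.18553 yrs.
ΔP/P ≈ -D_mod · Δy = -3.18553 × (+0.002) = -0.006371 = -0.6371%.

-0.637%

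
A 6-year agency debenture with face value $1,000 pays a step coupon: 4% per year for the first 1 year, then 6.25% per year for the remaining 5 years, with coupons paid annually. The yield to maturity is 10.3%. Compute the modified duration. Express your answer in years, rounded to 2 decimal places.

4.71 years

Periodic yield y = 0.103. First find Macaulay duration:
  t   CF        PV=CF/(1+0.103)^t    t·PV
  1        40.00        36.2647        36.2647
  2        62.50        51.3723       102.7446
  3        62.50        46.5751       139.7252
  4        62.50        42.2258       168.9032
  5        62.50        38.2827       191.4135
  6     1,062.50       590.0324     3,540.1944
  Σ                    804.7530     4,179.2456
P = 804.7530; Macaulay duration = 4,179.2456 / 804.7530 = 5.19320 years.
Modified duration = D_Mac / (1 + y) = 5.19320 / 1.103 = 4.70825 years.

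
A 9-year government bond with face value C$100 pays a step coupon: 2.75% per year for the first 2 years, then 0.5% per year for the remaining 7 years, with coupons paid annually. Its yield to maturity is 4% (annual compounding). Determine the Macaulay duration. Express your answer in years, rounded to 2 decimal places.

8.39 years

Periodic yield y = 0.04. Discount each cash flow and weight by its year:
  t   CF        PV=CF/(1+0.04)^t    t·PV
  1         2.75         2.6442         2.6442
  2         2.75         2.5425         5.0851
  3         0.50         0.4445         1.3335
  4         0.50         0.4274         1.7096
  5         0.50         0.4110         2.0548
  6         0.50         0.3952         2.3709
  7         0.50         0.3800         2.6597
  8         0.50         0.3653         2.9228
  9       100.50        70.6100       635.4897
  Σ                     78.2201       656.2703
Price P = Σ PV = 78.2201.
Macaulay duration = Σ(t·PV) / P = 656.2703 / 78.2201 = 8.39005 years.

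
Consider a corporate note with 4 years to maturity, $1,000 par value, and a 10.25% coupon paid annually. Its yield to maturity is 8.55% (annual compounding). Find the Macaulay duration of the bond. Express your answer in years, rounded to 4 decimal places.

Periodic yield y = 0.0855. Discount each cash flow and weight by its year:
  t   CF        PV=CF/(1+0.0855)^t    t·PV
  1       102.50        94.4265        94.4265
  2       102.50        86.9890       173.9779
  3       102.50        80.1372       240.4117
  4     1,102.50       794.0709     3,176.2836
  Σ                  1,055.6237     3,685.0998
Price P = Σ PV = 1,055.6237.
Macaulay duration = Σ(t·PV) / P = 3,685.0998 / 1,055.6237 = 3.49092 years.

3.4909 years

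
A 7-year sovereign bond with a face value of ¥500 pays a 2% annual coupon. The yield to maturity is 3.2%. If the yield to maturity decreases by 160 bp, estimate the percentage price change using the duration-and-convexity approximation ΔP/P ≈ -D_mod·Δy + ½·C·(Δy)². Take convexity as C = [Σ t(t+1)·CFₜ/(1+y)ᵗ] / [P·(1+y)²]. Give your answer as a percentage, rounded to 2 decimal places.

With y = 0.032:
  t   CF        PV=CF/(1+0.032)^t    t·PV        t(t+1)·PV
  1        10.00         9.6899         9.6899          19.3798
  2        10.00         9.3895        18.7789          56.3368
  3        10.00         9.0983        27.2949         109.1798
  4        10.00         8.8162        35.2648         176.3239
  5        10.00         8.5428        42.7141         256.2848
  6        10.00         8.2779        49.6676         347.6731
  7       510.00       409.0838     2,863.5867      22,908.6935
  Σ                    462.8985     3,046.9970      23,873.8717
P = 462.8985; D_Mac = 6.58243 yrs; D_mod = 6.37832 yrs; C = 48.42590.
Duration effect: -6.37832 × (-0.016) = +0.102053
Convexity effect: 0.5 × 48.42590 × (-0.016)² = +0.0061985
ΔP/P ≈ +0.102053 + 0.0061985 = +0.108252 = +10.8252%.

+10.83%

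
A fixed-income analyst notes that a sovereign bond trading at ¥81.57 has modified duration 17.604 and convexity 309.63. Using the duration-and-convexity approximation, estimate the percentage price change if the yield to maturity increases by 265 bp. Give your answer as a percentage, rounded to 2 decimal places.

-35.78%

Duration effect: -D_mod·Δy = -17.604 × (+0.0265) = -0.466506
Convexity effect: ½·C·(Δy)² = 0.5 × 309.63 × (0.0265)² = +0.10871883375
ΔP/P ≈ -0.466506 + 0.10871883375 = -0.35778716625
= -35.778716625%.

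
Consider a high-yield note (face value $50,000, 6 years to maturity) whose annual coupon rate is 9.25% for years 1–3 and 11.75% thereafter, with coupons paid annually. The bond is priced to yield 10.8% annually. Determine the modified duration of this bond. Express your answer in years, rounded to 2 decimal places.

4.36 years

Periodic yield y = 0.108. First find Macaulay duration:
  t   CF        PV=CF/(1+0.108)^t    t·PV
  1     4,625.00     4,174.1877     4,174.1877
  2     4,625.00     3,767.3174     7,534.6349
  3     4,625.00     3,400.1060    10,200.3180
  4     5,875.00     3,898.0628    15,592.2511
  5     5,875.00     3,518.1072    17,590.5360
  6    55,875.00    30,198.0551   181,188.3308
  Σ                 48,955.8363   236,280.2586
P = 48,955.8363; Macaulay duration = 236,280.2586 / 48,955.8363 = 4.82640 years.
Modified duration = D_Mac / (1 + y) = 4.82640 / 1.108 = 4.35595 years.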